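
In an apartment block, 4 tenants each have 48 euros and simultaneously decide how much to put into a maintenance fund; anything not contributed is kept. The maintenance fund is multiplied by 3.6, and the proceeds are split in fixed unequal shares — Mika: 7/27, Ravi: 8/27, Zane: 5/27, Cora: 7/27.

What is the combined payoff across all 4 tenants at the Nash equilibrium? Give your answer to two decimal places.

Player j's private return per contributed unit is 3.6 × (j's share). Contributing is weakly dominant for j when that share is at least 1/3.6 = 0.2778, and contributing 0 is dominant otherwise.
The only share above 0.2778 is Ravi's 8/27, contributing 48; the remaining 3 contribute 0. Total contributed: 48.
The maintenance fund pays out 3.6 × 48 = 172.80 in total (split across the unequal shares, but the aggregate is all that matters for the group sum).
The 3 free-riders keep 48 each, adding 144. Group total = 144 + 172.80 = 316.80.

316.80 euros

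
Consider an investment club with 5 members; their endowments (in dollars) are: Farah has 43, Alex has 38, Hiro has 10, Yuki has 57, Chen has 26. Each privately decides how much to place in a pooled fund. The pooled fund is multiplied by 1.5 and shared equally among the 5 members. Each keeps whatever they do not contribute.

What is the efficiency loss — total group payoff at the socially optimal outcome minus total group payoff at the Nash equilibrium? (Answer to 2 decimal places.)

The private return per contributed unit is 1.5/5 = 0.3000 < 1 for every player regardless of endowment, so the Nash equilibrium is zero contribution and the group total is Σ E_j = 43 + 38 + 10 + 57 + 26 = 174.
Each contributed unit returns 1.500 to the group, so the social optimum is full contribution by everyone: group total = 1.500 × 174 = 261.00.
Efficiency loss = (1.500 − 1) × 174 = 87.00.

87.00 dollars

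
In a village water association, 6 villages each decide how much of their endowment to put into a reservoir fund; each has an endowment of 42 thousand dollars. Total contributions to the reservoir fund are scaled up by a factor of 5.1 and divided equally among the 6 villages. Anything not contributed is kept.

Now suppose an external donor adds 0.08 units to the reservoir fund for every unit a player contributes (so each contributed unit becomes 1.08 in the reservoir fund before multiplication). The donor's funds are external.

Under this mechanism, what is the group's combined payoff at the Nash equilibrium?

With the mechanism, a contributed unit returns 5.1 × 1.08 / 6 = 0.9180 per unit of net cost — still below 1 — so contributing 0 remains dominant for every player.
Everyone keeps their endowment and the group total is 6 × 42 = 252.

252.00 thousand dollars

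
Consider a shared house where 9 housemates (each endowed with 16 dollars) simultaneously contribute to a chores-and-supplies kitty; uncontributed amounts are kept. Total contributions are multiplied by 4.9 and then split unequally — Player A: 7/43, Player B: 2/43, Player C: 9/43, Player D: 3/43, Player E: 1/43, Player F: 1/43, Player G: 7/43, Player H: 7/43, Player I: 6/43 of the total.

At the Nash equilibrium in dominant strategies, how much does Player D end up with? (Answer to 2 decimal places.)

Each unit j contributes comes back to j as 4.9 × (j's share), so j prefers to contribute only if that share exceeds 1/4.9 = 0.2041; otherwise keeping the unit dominates.
The only share above 0.2041 is Player C's 9/43, contributing 16; the remaining 8 contribute 0. Total contributed: 16.
Player D keeps 16 and receives 4.9 × 16 × 3/43 = 5.47 from the chores-and-supplies kitty, for a payoff of 21.47.

21.47 dollars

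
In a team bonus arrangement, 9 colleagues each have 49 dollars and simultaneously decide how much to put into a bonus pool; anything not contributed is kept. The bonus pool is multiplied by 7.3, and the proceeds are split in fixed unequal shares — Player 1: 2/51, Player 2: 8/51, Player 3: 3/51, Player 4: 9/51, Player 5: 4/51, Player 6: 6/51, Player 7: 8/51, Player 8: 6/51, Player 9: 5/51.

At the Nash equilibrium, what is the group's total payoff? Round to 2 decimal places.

1367.10 dollars

A player with share s gets back 7.3·s per unit contributed, so full contribution is dominant for anyone with s > 1/7.3 = 0.1370 and zero contribution is dominant for anyone below.
Player 2, Player 4 and Player 7 are above the threshold, contributing 49 each; the remaining 6 contribute 0. Total contributed: 147.
The bonus pool pays out 7.3 × 147 = 1073.10 in total (split across the unequal shares, but the aggregate is all that matters for the group sum).
The 6 free-riders keep 49 each, adding 294. Group total = 294 + 1073.10 = 1367.10.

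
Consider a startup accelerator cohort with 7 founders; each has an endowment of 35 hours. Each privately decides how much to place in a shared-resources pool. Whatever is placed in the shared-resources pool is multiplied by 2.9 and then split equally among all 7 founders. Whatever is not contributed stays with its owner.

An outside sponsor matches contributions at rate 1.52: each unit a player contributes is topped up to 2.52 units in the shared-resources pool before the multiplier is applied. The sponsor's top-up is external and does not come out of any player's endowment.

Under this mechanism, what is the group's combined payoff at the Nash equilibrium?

With the mechanism, a contributed unit returns 2.9 × 2.52 / 7 = 1.0440 per unit of net cost to the contributor — now above 1 — so contributing fully is weakly dominant for every player.
So the Nash equilibrium is full contribution by all 7; the group earns 2.9 × 2.52 × 245 = 1790.46.

1790.46 hours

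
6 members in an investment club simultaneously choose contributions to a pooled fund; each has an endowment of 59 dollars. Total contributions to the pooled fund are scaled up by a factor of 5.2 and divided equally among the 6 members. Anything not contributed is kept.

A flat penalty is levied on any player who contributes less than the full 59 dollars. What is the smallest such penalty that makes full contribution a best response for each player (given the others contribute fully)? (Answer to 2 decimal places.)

Given the others contribute fully, the best deviation is to contribute 0 (any partial contribution still incurs the fine and gives up units whose private return 0.8667 is below 1).
Deviating from 59 to 0 saves 59 dollars but forfeits the deviator's share of the drop in the pooled fund: 5.2/6 × 59 = 51.13.
So the deviation gain is 59 − 51.13 = 7.87, and the fine must be at least 7.87 dollars to wipe it out.

7.87 dollars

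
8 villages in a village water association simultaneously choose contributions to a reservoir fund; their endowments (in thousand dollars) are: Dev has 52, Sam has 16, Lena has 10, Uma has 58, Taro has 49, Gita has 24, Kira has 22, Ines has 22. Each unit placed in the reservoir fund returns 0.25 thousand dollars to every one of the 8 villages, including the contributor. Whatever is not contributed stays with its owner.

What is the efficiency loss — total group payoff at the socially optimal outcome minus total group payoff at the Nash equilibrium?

The private return per contributed unit is 0.25 < 1 for everyone, so the Nash equilibrium is zero contribution and the group total is Σ E_j = 52 + 16 + 10 + 58 + 49 + 24 + 22 + 22 = 253.
Each contributed unit returns 2.000 to the group, so the social optimum is full contribution by everyone: group total = 2.000 × 253 = 506.00.
Efficiency loss = (2.000 − 1) × 253 = 253.00.

253.00 thousand dollars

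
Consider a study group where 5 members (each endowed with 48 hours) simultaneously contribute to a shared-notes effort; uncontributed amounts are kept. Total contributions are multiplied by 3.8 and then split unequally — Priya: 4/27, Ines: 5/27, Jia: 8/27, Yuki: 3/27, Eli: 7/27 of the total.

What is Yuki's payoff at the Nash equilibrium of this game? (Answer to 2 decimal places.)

68.27 hours

Player j's private return per contributed unit is 3.8 × (j's share). Contributing is weakly dominant for j when that share is at least 1/3.8 = 0.2632, and contributing 0 is dominant otherwise.
The only share above 0.2632 is Jia's 8/27, contributing 48; the remaining 4 contribute 0. Total contributed: 48.
Yuki keeps 48 and receives 3.8 × 48 × 3/27 = 20.27 from the shared-notes effort, for a payoff of 68.27.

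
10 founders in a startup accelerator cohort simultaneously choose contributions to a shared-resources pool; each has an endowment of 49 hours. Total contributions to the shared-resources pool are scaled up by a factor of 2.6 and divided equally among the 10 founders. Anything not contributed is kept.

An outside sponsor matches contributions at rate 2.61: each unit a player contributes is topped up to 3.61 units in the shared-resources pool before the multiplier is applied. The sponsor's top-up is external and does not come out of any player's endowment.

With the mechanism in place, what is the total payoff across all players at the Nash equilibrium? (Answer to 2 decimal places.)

Even with the mechanism, each unit contributed returns only 2.6 × 3.61 / 10 = 0.9386 per unit of net cost, so contributing nothing is still dominant.
Everyone keeps their endowment and the group total is 10 × 49 = 490.

490.00 hours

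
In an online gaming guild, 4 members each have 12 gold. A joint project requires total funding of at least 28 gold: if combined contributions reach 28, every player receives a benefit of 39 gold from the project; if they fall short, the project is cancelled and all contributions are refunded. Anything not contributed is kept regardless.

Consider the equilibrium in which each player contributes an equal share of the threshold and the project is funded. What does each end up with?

Equal share of the threshold: 28/4 = 7.
At this profile no one gains by cutting their contribution: any cut drops the total below 28, the project is cancelled, contributions are refunded, and the deviator ends with 12, which is less than 12 − 7 + 39 = 44. Contributing more than 7 just wastes the excess. So contributing exactly 7 is a best response.
Each player's payoff: 12 − 7 + 39 = 44.

44 gold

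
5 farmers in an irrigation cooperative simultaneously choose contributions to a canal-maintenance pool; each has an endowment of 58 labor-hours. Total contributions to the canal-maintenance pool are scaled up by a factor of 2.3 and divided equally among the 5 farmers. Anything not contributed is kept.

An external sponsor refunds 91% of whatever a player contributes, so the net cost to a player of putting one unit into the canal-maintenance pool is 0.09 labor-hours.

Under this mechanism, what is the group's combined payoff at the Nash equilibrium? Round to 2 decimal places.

With the mechanism, a contributed unit returns (2.3/5) / 0.09 = 5.1111 per unit of net cost to the contributor — now above 1 — so contributing fully is weakly dominant for every player.
At the Nash equilibrium everyone contributes 58. Group total payoff = 5 × (58 × 0.91 + 2.3 × 58) = 930.90.

930.90 labor-hours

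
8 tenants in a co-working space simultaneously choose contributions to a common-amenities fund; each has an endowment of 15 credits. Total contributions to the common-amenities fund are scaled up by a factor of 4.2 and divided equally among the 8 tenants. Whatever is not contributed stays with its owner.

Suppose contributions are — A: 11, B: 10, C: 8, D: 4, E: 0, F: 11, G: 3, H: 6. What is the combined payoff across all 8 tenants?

289.60 credits

Total contributed: 11 + 10 + 8 + 4 + 0 + 11 + 3 + 6 = 53; total kept: 8 × 15 − 53 = 67.
The common-amenities fund pays out 4.2 × 53 = 222.60 in aggregate.
Group total = 67 + 222.60 = 289.60.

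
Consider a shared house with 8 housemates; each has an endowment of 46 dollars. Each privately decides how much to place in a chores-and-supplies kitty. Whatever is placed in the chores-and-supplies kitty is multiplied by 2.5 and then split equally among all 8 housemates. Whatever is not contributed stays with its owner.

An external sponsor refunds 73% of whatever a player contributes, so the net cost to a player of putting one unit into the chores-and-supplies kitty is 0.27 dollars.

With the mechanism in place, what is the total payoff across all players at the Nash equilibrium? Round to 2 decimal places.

1188.64 dollars

With the mechanism, a contributed unit returns (2.5/8) / 0.27 = 1.1574 per unit of net cost to the contributor — now above 1 — so contributing fully is weakly dominant for every player.
So the Nash equilibrium is full contribution by all 8; the group earns 8 × (46 × 0.73 + 2.5 × 46) = 1188.64.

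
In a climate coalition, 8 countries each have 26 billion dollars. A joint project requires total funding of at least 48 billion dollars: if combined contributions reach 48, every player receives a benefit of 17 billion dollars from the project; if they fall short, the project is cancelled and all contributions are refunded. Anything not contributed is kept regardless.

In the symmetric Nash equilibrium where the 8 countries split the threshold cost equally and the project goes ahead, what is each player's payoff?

37 billion dollars

Equal share of the threshold: 48/8 = 6.
At this profile no one gains by cutting their contribution: any cut drops the total below 48, the project is cancelled, contributions are refunded, and the deviator ends with 26, which is less than 26 − 6 + 17 = 37. Contributing more than 6 just wastes the excess. So contributing exactly 6 is a best response.
Each player's payoff: 26 − 6 + 17 = 37.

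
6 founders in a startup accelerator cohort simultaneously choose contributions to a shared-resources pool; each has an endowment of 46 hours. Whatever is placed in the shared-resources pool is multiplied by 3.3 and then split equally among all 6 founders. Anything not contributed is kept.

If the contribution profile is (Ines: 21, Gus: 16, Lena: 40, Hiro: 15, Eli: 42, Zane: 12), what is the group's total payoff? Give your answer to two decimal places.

Total contributed: 21 + 16 + 40 + 15 + 42 + 12 = 146; total kept: 6 × 46 − 146 = 130.
The shared-resources pool pays out 3.3 × 146 = 481.80 in aggregate.
Group total = 130 + 481.80 = 611.80.

611.80 hours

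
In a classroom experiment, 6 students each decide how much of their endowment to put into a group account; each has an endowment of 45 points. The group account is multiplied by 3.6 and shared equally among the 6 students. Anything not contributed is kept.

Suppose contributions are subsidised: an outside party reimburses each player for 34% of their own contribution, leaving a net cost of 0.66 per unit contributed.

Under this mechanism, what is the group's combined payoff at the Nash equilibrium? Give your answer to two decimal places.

270.00 points

With the mechanism, a contributed unit returns (3.6/6) / 0.66 = 0.9091 per unit of net cost — still below 1 — so contributing 0 remains dominant for every player.
Everyone keeps their endowment and the group total is 6 × 45 = 270.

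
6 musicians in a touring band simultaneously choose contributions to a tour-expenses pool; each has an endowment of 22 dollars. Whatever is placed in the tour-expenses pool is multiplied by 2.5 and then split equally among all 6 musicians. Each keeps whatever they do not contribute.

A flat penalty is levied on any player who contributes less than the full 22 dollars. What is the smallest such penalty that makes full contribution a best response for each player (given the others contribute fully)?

Given the others contribute fully, the best deviation is to contribute 0 (any partial contribution still incurs the fine and gives up units whose private return 0.4167 is below 1).
Deviating from 22 to 0 saves 22 dollars but forfeits the deviator's share of the drop in the tour-expenses pool: 2.5/6 × 22 = 9.17.
So the deviation gain is 22 − 9.17 = 12.83, and the fine must be at least 12.83 dollars to wipe it out.

12.83 dollars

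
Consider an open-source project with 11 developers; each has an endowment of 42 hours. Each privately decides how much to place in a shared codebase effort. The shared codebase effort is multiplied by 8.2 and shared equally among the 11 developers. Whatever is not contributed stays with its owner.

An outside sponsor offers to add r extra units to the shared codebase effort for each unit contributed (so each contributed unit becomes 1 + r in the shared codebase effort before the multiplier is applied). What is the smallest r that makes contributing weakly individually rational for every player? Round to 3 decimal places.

With matching at rate r, one contributed unit becomes (1 + r) in the shared codebase effort and returns 8.2 × (1 + r) / 11 to the contributor.
Setting this equal to 1: 1 + r = 11/8.2 = 1.3415.
So the minimum matching rate is r = 1.3415 − 1 = 0.341.

0.341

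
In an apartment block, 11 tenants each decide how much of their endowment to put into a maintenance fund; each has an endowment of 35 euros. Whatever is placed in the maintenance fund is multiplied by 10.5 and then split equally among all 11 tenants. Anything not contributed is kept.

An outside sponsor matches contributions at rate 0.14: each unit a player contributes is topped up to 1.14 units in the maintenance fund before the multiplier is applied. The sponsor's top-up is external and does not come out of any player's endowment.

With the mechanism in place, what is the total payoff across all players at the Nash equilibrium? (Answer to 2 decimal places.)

4608.45 euros

With the mechanism, a contributed unit returns 10.5 × 1.14 / 11 = 1.0882 per unit of net cost to the contributor — now above 1 — so contributing fully is weakly dominant for every player.
At the Nash equilibrium everyone contributes 35. Group total payoff = 10.5 × 1.14 × 385 = 4608.45.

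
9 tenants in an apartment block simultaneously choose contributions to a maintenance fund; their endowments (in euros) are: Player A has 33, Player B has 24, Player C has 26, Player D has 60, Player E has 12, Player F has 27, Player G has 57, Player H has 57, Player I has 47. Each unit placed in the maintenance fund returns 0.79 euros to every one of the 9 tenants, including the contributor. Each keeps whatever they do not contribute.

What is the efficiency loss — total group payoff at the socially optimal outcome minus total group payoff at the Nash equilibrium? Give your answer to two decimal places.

The private return per contributed unit is 0.79 < 1 for everyone, so the Nash equilibrium is zero contribution and the group total is Σ E_j = 33 + 24 + 26 + 60 + 12 + 27 + 57 + 57 + 47 = 343.
Each contributed unit returns 7.110 to the group, so the social optimum is full contribution by everyone: group total = 7.110 × 343 = 2438.73.
Efficiency loss = (7.110 − 1) × 343 = 2095.73.

2095.73 euros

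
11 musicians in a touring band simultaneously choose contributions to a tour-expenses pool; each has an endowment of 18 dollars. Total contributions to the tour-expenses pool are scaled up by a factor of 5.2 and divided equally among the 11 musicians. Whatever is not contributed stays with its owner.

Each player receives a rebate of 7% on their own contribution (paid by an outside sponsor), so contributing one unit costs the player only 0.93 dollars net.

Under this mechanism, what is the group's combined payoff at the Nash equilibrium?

198.00 dollars

The effective private return is (5.2/11) / 0.93 = 0.5083, which is still under 1, so the mechanism doesn't change anyone's dominant strategy: zero contribution.
At the Nash equilibrium no one contributes; group total payoff = 11 × 18 = 198.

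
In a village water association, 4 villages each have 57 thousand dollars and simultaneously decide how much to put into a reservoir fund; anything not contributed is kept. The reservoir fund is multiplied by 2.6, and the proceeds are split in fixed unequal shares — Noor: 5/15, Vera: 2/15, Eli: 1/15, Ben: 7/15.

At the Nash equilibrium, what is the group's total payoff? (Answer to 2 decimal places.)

A player with share s gets back 2.6·s per unit contributed, so full contribution is dominant for anyone with s > 1/2.6 = 0.3846 and zero contribution is dominant for anyone below.
Only Ben (7/15) clears that bar, contributing 57; the remaining 3 contribute 0. Total contributed: 57.
The reservoir fund pays out 2.6 × 57 = 148.20 in total (split across the unequal shares, but the aggregate is all that matters for the group sum).
The 3 free-riders keep 57 each, adding 171. Group total = 171 + 148.20 = 319.20.

319.20 thousand dollars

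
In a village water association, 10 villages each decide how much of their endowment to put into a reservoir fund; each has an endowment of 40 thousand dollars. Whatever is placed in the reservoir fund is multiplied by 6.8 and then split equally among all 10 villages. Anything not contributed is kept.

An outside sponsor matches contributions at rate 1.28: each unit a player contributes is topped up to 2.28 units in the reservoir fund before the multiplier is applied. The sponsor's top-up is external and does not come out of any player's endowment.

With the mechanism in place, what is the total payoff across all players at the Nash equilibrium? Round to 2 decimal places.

Under the mechanism each unit contributed yields 6.8 × 2.28 / 10 = 1.5504 back to its contributor per unit of net cost, which exceeds 1, making full contribution the dominant choice for everyone.
At the Nash equilibrium everyone contributes 40. Group total payoff = 6.8 × 2.28 × 400 = 6201.60.

6201.60 thousand dollars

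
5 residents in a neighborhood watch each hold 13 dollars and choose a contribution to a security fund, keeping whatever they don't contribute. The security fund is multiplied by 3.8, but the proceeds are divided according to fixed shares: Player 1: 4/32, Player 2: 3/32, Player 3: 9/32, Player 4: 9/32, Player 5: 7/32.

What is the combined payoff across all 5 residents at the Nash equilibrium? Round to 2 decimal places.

137.80 dollars

For player j, contributing a unit is worthwhile iff 3.8 × (j's share) ≥ 1, i.e. iff j's share is at least 0.2632.
Player 3 and Player 4 are above the threshold, contributing 13 each; the remaining 3 contribute 0. Total contributed: 26.
The security fund pays out 3.8 × 26 = 98.80 in total (split across the unequal shares, but the aggregate is all that matters for the group sum).
The 3 free-riders keep 13 each, adding 39. Group total = 39 + 98.80 = 137.80.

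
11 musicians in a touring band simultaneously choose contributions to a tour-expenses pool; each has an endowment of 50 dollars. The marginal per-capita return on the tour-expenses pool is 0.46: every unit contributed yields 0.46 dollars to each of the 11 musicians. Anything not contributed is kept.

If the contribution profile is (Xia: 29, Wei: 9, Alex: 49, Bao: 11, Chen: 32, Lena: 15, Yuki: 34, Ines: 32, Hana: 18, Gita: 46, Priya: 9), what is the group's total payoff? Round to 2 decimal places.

Total contributed: 29 + 9 + 49 + 11 + 32 + 15 + 34 + 32 + 18 + 46 + 9 = 284; total kept: 11 × 50 − 284 = 266.
The tour-expenses pool pays out 0.46 × 11 × 284 = 1437.04 in aggregate.
Group total = 266 + 1437.04 = 1703.04.

1703.04 dollars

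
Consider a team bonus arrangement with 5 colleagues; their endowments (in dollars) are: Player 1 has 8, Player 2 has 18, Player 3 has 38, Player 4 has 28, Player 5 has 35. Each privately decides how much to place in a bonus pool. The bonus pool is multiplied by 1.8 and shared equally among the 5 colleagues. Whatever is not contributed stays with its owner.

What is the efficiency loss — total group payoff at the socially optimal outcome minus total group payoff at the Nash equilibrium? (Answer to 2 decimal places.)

The private return per contributed unit is 1.8/5 = 0.3600 < 1 for every player regardless of endowment, so the Nash equilibrium is zero contribution and the group total is Σ E_j = 8 + 18 + 38 + 28 + 35 = 127.
Each contributed unit returns 1.800 to the group, so the social optimum is full contribution by everyone: group total = 1.800 × 127 = 228.60.
Efficiency loss = (1.800 − 1) × 127 = 101.60.

101.60 dollars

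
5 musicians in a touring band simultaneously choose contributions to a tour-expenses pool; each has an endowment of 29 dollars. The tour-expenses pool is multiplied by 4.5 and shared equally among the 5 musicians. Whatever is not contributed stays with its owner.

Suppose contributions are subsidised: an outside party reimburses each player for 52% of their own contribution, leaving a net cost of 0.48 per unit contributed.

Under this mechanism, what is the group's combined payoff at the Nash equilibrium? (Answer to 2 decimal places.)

727.90 dollars

Under the mechanism each unit contributed yields (4.5/5) / 0.48 = 1.8750 back to its contributor per unit of net cost, which exceeds 1, making full contribution the dominant choice for everyone.
At the Nash equilibrium everyone contributes 29. Group total payoff = 5 × (29 × 0.52 + 4.5 × 29) = 727.90.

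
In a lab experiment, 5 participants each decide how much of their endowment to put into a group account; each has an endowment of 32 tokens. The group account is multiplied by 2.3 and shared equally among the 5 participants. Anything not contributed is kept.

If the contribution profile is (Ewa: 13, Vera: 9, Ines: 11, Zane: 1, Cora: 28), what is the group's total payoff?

240.60 tokens

Total contributed: 13 + 9 + 11 + 1 + 28 = 62; total kept: 5 × 32 − 62 = 98.
The group account pays out 2.3 × 62 = 142.60 in aggregate.
Group total = 98 + 142.60 = 240.60.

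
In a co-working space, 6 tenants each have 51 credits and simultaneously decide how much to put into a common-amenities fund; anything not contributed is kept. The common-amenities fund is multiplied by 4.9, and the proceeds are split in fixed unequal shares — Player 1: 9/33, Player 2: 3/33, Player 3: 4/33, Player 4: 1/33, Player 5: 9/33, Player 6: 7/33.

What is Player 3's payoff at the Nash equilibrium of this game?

Each unit j contributes comes back to j as 4.9 × (j's share), so j prefers to contribute only if that share exceeds 1/4.9 = 0.2041; otherwise keeping the unit dominates.
The shares above 0.2041 belong to Player 1, Player 5 and Player 6, contributing 51 each; the remaining 3 contribute 0. Total contributed: 153.
Player 3 keeps 51 and receives 4.9 × 153 × 4/33 = 90.87 from the common-amenities fund, for a payoff of 141.87.

141.87 credits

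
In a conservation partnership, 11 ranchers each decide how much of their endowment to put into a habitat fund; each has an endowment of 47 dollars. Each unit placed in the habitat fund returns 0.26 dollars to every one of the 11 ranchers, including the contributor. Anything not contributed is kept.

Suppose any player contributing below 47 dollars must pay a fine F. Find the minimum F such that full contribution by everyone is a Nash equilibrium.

Given the others contribute fully, the best deviation is to contribute 0 (any partial contribution still incurs the fine and gives up units whose private return 0.26 is below 1).
Deviating from 47 to 0 saves 47 dollars but forfeits the deviator's share of the drop in the habitat fund: 0.26 × 47 = 12.22.
So the deviation gain is 47 − 12.22 = 34.78, and the fine must be at least 34.78 dollars to wipe it out.

34.78 dollars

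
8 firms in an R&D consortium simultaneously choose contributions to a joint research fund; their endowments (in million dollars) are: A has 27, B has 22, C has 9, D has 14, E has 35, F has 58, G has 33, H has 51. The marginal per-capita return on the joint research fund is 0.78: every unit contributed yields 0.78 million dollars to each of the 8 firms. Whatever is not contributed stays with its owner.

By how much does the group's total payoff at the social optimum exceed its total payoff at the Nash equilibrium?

1304.76 million dollars

The private return per contributed unit is 0.78 < 1 for everyone, so the Nash equilibrium is zero contribution and the group total is Σ E_j = 27 + 22 + 9 + 14 + 35 + 58 + 33 + 51 = 249.
Each contributed unit returns 6.240 to the group, so the social optimum is full contribution by everyone: group total = 6.240 × 249 = 1553.76.
Efficiency loss = (6.240 − 1) × 249 = 1304.76.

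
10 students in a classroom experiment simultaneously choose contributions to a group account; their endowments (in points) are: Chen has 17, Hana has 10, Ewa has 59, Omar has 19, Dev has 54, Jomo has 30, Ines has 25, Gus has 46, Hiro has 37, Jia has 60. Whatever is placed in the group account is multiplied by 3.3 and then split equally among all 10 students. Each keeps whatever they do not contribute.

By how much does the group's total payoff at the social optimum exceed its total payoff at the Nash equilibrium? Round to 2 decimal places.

821.10 points

The private return per contributed unit is 3.3/10 = 0.3300 < 1 for every player regardless of endowment, so the Nash equilibrium is zero contribution and the group total is Σ E_j = 17 + 10 + 59 + 19 + 54 + 30 + 25 + 46 + 37 + 60 = 357.
Each contributed unit returns 3.300 to the group, so the social optimum is full contribution by everyone: group total = 3.300 × 357 = 1178.10.
Efficiency loss = (3.300 − 1) × 357 = 821.10.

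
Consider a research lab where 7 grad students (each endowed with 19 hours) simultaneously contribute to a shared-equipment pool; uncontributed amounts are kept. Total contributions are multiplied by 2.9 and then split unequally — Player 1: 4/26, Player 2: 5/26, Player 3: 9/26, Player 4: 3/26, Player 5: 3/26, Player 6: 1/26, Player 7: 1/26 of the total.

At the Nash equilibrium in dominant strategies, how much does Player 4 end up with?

25.36 hours

For player j, contributing a unit is worthwhile iff 2.9 × (j's share) ≥ 1, i.e. iff j's share is at least 0.3448.
The only share above 0.3448 is Player 3's 9/26, contributing 19; the remaining 6 contribute 0. Total contributed: 19.
Player 4 keeps 19 and receives 2.9 × 19 × 3/26 = 6.36 from the shared-equipment pool, for a payoff of 25.36.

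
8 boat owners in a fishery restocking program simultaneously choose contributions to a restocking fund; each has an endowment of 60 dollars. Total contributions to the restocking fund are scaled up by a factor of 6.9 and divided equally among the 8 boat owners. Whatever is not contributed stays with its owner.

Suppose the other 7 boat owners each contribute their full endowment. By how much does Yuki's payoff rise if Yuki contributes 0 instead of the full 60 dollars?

8.25 dollars

Switching from a contribution of 60 to 0 lets Yuki keep an extra 60 dollars, but lowers the restocking fund by 60, which costs Yuki their own share of that drop: 6.9/8 × 60 = 51.75.
Net gain = 60 − 51.75 = 8.25. The private return per contributed unit (0.8625) is below 1, so free-riding is indeed the best response regardless of what the others do.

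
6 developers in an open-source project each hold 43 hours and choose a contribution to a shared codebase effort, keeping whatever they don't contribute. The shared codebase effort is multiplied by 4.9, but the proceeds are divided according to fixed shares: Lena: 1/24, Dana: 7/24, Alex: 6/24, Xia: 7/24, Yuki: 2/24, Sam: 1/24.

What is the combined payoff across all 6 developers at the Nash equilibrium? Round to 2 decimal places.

761.10 hours

For player j, contributing a unit is worthwhile iff 4.9 × (j's share) ≥ 1, i.e. iff j's share is at least 0.2041.
Dana, Alex and Xia are above the threshold, contributing 43 each; the remaining 3 contribute 0. Total contributed: 129.
The shared codebase effort pays out 4.9 × 129 = 632.10 in total (split across the unequal shares, but the aggregate is all that matters for the group sum).
The 3 free-riders keep 43 each, adding 129. Group total = 129 + 632.10 = 761.10.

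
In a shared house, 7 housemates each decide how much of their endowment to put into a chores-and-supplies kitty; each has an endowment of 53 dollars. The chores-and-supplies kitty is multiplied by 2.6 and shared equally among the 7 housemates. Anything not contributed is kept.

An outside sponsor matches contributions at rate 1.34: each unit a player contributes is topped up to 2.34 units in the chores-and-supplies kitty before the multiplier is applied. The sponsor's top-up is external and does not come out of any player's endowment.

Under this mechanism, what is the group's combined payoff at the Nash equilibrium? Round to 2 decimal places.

The effective private return is 2.6 × 2.34 / 7 = 0.8691, which is still under 1, so the mechanism doesn't change anyone's dominant strategy: zero contribution.
At the Nash equilibrium no one contributes; group total payoff = 7 × 53 = 371.

371.00 dollars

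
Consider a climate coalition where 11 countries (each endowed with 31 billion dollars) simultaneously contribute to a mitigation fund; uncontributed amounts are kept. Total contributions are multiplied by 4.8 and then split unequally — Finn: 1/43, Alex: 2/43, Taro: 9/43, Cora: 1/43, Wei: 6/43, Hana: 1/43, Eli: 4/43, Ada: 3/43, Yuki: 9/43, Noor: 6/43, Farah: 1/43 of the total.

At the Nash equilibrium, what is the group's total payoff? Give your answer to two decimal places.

576.60 billion dollars

For player j, contributing a unit is worthwhile iff 4.8 × (j's share) ≥ 1, i.e. iff j's share is at least 0.2083.
Taro and Yuki clear that bar, contributing 31 each; the remaining 9 contribute 0. Total contributed: 62.
The mitigation fund pays out 4.8 × 62 = 297.60 in total (split across the unequal shares, but the aggregate is all that matters for the group sum).
The 9 free-riders keep 31 each, adding 279. Group total = 279 + 297.60 = 576.60.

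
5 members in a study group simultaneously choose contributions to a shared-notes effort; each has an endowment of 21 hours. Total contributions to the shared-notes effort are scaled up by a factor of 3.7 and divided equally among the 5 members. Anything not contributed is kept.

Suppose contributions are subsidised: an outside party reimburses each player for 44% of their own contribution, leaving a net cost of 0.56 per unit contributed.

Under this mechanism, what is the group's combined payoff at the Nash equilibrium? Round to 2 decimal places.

The effective private return per unit is now (3.7/5) / 0.56 = 1.3214 > 1, so every player's dominant strategy flips to full contribution.
So the Nash equilibrium is full contribution by all 5; the group earns 5 × (21 × 0.44 + 3.7 × 21) = 434.70.

434.70 hours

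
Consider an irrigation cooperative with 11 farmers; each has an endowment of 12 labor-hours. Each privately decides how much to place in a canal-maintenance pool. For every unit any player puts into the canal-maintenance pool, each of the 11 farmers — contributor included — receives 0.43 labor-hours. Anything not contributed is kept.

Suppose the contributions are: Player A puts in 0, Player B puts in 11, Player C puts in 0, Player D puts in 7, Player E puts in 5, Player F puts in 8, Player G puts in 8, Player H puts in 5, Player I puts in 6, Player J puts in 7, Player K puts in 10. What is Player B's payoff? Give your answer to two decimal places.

29.81 labor-hours

Total contributed: 0 + 11 + 0 + 7 + 5 + 8 + 8 + 5 + 6 + 7 + 10 = 67.
Each receives 0.43 × 67 = 28.81 from the canal-maintenance pool.
Player B keeps 12 − 11 = 1, so Player B's payoff is 1 + 28.81 = 29.81.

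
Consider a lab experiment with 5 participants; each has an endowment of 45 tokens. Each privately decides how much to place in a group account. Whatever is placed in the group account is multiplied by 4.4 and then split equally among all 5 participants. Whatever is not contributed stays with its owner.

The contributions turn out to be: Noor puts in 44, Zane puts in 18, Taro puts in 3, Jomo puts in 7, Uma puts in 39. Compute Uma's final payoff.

103.68 tokens

Total contributed: 44 + 18 + 3 + 7 + 39 = 111.
Each receives 4.4 × 111 / 5 = 97.68 from the group account.
Uma keeps 45 − 39 = 6, so Uma's payoff is 6 + 97.68 = 103.68.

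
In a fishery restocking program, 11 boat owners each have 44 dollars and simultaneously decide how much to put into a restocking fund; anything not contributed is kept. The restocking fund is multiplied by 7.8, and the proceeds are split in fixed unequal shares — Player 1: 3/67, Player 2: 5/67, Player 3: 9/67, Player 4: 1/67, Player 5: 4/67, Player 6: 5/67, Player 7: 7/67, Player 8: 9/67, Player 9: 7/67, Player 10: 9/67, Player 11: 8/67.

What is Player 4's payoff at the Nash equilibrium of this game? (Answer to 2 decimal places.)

Player j's private return per contributed unit is 7.8 × (j's share). Contributing is weakly dominant for j when that share is at least 1/7.8 = 0.1282, and contributing 0 is dominant otherwise.
The shares above 0.1282 belong to Player 3, Player 8 and Player 10, contributing 44 each; the remaining 8 contribute 0. Total contributed: 132.
Player 4 keeps 44 and receives 7.8 × 132 × 1/67 = 15.37 from the restocking fund, for a payoff of 59.37.

59.37 dollars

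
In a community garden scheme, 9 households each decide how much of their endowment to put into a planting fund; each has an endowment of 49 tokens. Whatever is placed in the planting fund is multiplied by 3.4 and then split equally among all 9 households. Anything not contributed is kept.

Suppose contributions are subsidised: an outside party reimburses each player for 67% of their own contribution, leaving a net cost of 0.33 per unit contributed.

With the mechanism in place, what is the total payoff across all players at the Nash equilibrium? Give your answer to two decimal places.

With the mechanism, a contributed unit returns (3.4/9) / 0.33 = 1.1448 per unit of net cost to the contributor — now above 1 — so contributing fully is weakly dominant for every player.
So the Nash equilibrium is full contribution by all 9; the group earns 9 × (49 × 0.67 + 3.4 × 49) = 1794.87.

1794.87 tokens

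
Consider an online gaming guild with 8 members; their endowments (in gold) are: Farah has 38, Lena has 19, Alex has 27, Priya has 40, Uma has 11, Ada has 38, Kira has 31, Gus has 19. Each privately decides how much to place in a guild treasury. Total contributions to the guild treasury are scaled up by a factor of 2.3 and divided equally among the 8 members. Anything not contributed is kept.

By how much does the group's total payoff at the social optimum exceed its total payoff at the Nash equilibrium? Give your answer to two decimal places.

The private return per contributed unit is 2.3/8 = 0.2875 < 1 for every player regardless of endowment, so the Nash equilibrium is zero contribution and the group total is Σ E_j = 38 + 19 + 27 + 40 + 11 + 38 + 31 + 19 = 223.
Each contributed unit returns 2.300 to the group, so the social optimum is full contribution by everyone: group total = 2.300 × 223 = 512.90.
Efficiency loss = (2.300 − 1) × 223 = 289.90.

289.90 gold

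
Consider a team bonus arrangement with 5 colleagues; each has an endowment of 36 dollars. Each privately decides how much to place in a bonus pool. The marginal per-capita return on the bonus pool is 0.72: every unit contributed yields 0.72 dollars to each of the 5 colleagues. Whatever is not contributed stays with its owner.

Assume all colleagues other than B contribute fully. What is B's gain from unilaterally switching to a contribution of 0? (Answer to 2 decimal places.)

10.08 dollars

Switching from a contribution of 36 to 0 lets B keep an extra 36 dollars, but lowers the bonus pool by 36, which costs B their own share of that drop: 0.72 × 36 = 25.92.
Net gain = 36 − 25.92 = 10.08. The private return per contributed unit (0.72) is below 1, so free-riding is indeed the best response regardless of what the others do.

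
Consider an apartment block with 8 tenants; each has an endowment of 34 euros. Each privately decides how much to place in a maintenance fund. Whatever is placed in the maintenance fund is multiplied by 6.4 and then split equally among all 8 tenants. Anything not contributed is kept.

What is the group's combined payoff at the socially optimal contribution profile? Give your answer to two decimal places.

1740.80 euros

Each contributed unit returns 6.400 to the group as a whole (0.8000 to each of 8 players), which exceeds 1, so the social optimum is full contribution: group total = 6.400 × 272 = 1740.80.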